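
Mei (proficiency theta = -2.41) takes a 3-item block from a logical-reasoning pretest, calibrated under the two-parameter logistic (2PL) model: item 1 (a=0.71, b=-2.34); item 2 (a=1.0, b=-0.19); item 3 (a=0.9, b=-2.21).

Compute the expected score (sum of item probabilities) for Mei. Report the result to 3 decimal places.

P(theta) = 1 / (1 + exp(−a(theta − b)))
P_1 = 1/(1+e^{0.0497}) = 0.4876
P_2 = 1/(1+e^{2.2200}) = 0.0980
P_3 = 1/(1+e^{0.1800}) = 0.4551
E[score] = 0.4876 + 0.0980 + 0.4551 = 1.0407

1.041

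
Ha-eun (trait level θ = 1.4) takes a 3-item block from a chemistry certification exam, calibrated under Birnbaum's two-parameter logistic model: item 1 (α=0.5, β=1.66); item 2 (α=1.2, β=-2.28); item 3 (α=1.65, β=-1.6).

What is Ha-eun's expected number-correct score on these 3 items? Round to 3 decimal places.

2.449

P(θ) = 1 / (1 + exp(−α(θ − β)))
P_1 = 1/(1+e^{0.1300}) = 0.4675
P_2 = 1/(1+e^{-4.4160}) = 0.9881
P_3 = 1/(1+e^{-4.9500}) = 0.9930
E[score] = 0.4675 + 0.9881 + 0.9930 = 2.4486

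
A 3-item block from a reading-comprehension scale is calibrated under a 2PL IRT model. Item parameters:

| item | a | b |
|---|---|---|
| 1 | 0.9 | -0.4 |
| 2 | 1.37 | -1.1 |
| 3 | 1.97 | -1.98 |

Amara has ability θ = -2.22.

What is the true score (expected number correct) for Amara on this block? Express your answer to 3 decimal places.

0.724

P(θ) = 1 / (1 + exp(−a(θ − b)))
P_1 = 1/(1+e^{1.6380}) = 0.1627
P_2 = 1/(1+e^{1.5344}) = 0.1774
P_3 = 1/(1+e^{0.4728}) = 0.3840
E[score] = 0.1627 + 0.1774 + 0.3840 = 0.7240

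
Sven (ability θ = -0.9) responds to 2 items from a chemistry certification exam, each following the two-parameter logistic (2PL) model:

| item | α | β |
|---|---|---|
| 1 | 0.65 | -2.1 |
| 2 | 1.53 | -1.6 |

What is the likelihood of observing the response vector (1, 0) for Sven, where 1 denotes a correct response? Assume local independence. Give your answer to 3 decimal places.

P(θ) = 1 / (1 + exp(−α(θ − β)))
P_1 = 1/(1+e^{-0.7800}) = 0.6857
P_2 = 1/(1+e^{-1.0710}) = 0.7448
L = P_1 × (1−P_2) = 0.6857 × 0.2552 = 0.17499

0.175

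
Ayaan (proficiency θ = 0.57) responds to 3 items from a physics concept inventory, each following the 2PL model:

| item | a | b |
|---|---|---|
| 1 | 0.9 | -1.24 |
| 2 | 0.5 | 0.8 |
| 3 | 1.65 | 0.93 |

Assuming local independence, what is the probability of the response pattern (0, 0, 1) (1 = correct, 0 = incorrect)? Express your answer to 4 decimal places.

P(θ) = 1 / (1 + exp(−a(θ − b)))
P_1 = 1/(1+e^{-1.6290}) = 0.8360
P_2 = 1/(1+e^{0.1150}) = 0.4713
P_3 = 1/(1+e^{0.5940}) = 0.3557
L = (1−P_1) × (1−P_2) × P_3 = 0.1640 × 0.5287 × 0.3557 = 0.03084

0.0308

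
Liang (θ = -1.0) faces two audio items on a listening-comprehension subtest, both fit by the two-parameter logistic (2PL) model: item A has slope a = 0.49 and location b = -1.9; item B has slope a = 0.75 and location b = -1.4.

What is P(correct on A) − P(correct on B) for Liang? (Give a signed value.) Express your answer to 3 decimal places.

P(θ) = 1 / (1 + exp(−a(θ − b)))
P_A = 0.6085
P_B = 0.5744
P_A − P_B = 0.0341

0.034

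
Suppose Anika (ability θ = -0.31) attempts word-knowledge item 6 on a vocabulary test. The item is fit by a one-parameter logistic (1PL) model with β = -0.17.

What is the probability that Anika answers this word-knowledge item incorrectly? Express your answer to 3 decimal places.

P(θ) = 1 / (1 + exp(−(θ − β)))
Exponent: (-0.31 − (-0.17)) = -0.1400
1/(1 + e^{0.1400}) = 0.4651
P = 0.4651
P(incorrect) = 1 − 0.4651 = 0.5349

0.535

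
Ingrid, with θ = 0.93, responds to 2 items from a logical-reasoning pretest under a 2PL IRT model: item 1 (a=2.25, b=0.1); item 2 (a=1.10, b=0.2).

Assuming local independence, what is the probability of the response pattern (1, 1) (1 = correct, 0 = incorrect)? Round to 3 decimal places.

0.598

P(θ) = 1 / (1 + exp(−a(θ − b)))
P_1 = 1/(1+e^{-1.8675}) = 0.8662
P_2 = 1/(1+e^{-0.8030}) = 0.6906
L = P_1 × P_2 = 0.8662 × 0.6906 = 0.59819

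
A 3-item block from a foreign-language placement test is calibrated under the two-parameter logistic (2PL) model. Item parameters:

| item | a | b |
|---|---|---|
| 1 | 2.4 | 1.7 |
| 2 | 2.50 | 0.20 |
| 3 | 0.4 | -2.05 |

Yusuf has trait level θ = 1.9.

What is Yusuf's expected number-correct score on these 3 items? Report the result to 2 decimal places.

2.43

P(θ) = 1 / (1 + exp(−a(θ − b)))
P_1 = 1/(1+e^{-0.4800}) = 0.6177
P_2 = 1/(1+e^{-4.2500}) = 0.9859
P_3 = 1/(1+e^{-1.5800}) = 0.8292
E[score] = 0.6177 + 0.9859 + 0.8292 = 2.4329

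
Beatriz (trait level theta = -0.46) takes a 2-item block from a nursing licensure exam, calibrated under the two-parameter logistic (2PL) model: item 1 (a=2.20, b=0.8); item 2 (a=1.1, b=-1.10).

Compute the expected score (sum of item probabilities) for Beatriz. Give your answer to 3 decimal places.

P(theta) = 1 / (1 + exp(−a(theta − b)))
P_1 = 1/(1+e^{2.7720}) = 0.0589
P_2 = 1/(1+e^{-0.7040}) = 0.6691
E[score] = 0.0589 + 0.6691 = 0.7279

0.728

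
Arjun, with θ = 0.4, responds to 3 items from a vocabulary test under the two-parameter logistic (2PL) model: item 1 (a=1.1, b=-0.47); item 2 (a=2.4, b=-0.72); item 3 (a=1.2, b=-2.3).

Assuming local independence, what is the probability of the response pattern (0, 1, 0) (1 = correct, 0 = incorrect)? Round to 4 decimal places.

P(θ) = 1 / (1 + exp(−a(θ − b)))
P_1 = 1/(1+e^{-0.9570}) = 0.7225
P_2 = 1/(1+e^{-2.6880}) = 0.9363
P_3 = 1/(1+e^{-3.2400}) = 0.9623
L = (1−P_1) × P_2 × (1−P_3) = 0.2775 × 0.9363 × 0.0377 = 0.00979

0.0098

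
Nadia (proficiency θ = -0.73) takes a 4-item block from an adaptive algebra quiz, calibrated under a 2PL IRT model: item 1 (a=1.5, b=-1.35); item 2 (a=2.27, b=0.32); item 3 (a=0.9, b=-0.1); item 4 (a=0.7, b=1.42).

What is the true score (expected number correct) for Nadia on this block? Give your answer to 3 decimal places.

P(θ) = 1 / (1 + exp(−a(θ − b)))
P_1 = 1/(1+e^{-0.9300}) = 0.7171
P_2 = 1/(1+e^{2.3835}) = 0.0844
P_3 = 1/(1+e^{0.5670}) = 0.3619
P_4 = 1/(1+e^{1.5050}) = 0.1817
E[score] = 0.7171 + 0.0844 + 0.3619 + 0.1817 = 1.3451

1.345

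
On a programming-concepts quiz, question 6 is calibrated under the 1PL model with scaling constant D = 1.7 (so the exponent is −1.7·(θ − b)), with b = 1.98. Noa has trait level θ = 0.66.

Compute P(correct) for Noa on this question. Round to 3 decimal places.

0.096

P(θ) = 1 / (1 + exp(−D·(θ − b)))
Exponent: 1.7 × (0.66 − 1.98) = -2.2440
1/(1 + e^{2.2440}) = 0.0959
P = 0.0959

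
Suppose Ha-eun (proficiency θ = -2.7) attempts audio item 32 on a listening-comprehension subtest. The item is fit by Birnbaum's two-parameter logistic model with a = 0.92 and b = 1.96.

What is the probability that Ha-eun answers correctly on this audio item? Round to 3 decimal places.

P(θ) = 1 / (1 + exp(−a(θ − b)))
Exponent: 0.92 × (-2.7 − 1.96) = -4.2872
1/(1 + e^{4.2872}) = 0.0136

0.014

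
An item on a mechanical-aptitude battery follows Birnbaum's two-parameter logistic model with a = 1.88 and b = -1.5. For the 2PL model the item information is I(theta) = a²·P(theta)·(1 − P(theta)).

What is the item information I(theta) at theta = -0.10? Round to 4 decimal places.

0.2213

P = 1/(1+e^{-2.6320}) = 0.9329
P(1−P) = 0.9329 × 0.0671 = 0.0626
I = a² × P(1−P) = 1.88² × 0.0626 = 0.22127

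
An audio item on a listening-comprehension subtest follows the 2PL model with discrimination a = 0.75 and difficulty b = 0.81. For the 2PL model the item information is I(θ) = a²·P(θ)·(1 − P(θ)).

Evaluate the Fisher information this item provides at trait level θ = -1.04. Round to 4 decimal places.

P = 1/(1+e^{1.3875}) = 0.1998
P(1−P) = 0.1998 × 0.8002 = 0.1599
I = a² × P(1−P) = 0.75² × 0.1599 = 0.08993

0.0899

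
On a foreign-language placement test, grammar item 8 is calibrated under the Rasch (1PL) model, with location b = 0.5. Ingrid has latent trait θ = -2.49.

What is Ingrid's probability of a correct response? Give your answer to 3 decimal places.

0.048

P(θ) = 1 / (1 + exp(−(θ − b)))
Exponent: (-2.49 − 0.5) = -2.9900
1/(1 + e^{2.9900}) = 0.0479
P = 0.0479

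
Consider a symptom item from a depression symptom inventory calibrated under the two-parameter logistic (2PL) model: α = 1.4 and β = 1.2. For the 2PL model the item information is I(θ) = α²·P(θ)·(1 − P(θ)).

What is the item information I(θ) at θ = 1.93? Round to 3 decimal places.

P = 1/(1+e^{-1.0220}) = 0.7354
P(1−P) = 0.7354 × 0.2646 = 0.1946
I = α² × P(1−P) = 1.4² × 0.1946 = 0.38143

0.381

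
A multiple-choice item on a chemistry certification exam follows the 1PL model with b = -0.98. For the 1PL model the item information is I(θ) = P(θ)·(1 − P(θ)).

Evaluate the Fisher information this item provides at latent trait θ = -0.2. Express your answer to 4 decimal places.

0.2155

P = 1/(1+e^{-0.7800}) = 0.6857
P(1−P) = 0.6857 × 0.3143 = 0.2155
I = P(1−P) = 0.21552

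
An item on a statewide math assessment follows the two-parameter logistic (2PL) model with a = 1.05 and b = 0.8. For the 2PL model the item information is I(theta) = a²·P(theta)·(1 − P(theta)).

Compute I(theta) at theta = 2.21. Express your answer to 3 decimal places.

P = 1/(1+e^{-1.4805}) = 0.8146
P(1−P) = 0.8146 × 0.1854 = 0.1510
I = a² × P(1−P) = 1.05² × 0.1510 = 0.16647

0.166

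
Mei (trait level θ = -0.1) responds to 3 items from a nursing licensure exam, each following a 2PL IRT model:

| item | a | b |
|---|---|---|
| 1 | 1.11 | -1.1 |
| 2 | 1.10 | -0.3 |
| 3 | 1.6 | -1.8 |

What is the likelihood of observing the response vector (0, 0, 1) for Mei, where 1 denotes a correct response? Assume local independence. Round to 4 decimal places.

P(θ) = 1 / (1 + exp(−a(θ − b)))
P_1 = 1/(1+e^{-1.1100}) = 0.7521
P_2 = 1/(1+e^{-0.2200}) = 0.5548
P_3 = 1/(1+e^{-2.7200}) = 0.9382
L = (1−P_1) × (1−P_2) × P_3 = 0.2479 × 0.4452 × 0.9382 = 0.10354

0.1035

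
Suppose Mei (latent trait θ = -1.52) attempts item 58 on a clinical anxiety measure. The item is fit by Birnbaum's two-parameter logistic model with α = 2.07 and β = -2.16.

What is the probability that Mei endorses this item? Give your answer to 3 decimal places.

0.790

P(θ) = 1 / (1 + exp(−α(θ − β)))
Exponent: 2.07 × (-1.52 − (-2.16)) = 1.3248
1/(1 + e^{-1.3248}) = 0.7900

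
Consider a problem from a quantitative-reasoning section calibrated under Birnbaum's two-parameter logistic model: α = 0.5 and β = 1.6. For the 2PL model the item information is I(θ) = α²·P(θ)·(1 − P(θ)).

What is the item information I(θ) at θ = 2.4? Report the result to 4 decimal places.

0.0601

P = 1/(1+e^{-0.4000}) = 0.5987
P(1−P) = 0.5987 × 0.4013 = 0.2403
I = α² × P(1−P) = 0.5² × 0.2403 = 0.06007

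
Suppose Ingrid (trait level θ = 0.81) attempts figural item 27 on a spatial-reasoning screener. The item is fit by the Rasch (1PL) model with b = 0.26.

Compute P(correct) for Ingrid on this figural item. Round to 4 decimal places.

P(θ) = 1 / (1 + exp(−(θ − b)))
Exponent: (0.81 − 0.26) = 0.5500
1/(1 + e^{-0.5500}) = 0.6341
P = 0.6341

0.6341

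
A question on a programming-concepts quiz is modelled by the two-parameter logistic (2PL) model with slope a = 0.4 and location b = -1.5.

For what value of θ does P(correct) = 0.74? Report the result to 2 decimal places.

P(θ) = 1 / (1 + exp(−a(θ − b)))
logit = ln(0.7400/0.2600) = 1.0460
θ = b + logit/(a) = -1.5 + 1.0460/0.4000 = 1.1149

1.11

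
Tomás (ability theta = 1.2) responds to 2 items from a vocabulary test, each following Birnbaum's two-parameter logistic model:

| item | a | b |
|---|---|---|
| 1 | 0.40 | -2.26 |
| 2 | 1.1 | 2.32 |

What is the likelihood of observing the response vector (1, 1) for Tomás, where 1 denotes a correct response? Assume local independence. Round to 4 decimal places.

P(theta) = 1 / (1 + exp(−a(theta − b)))
P_1 = 1/(1+e^{-1.3840}) = 0.7996
P_2 = 1/(1+e^{1.2320}) = 0.2258
L = P_1 × P_2 = 0.7996 × 0.2258 = 0.18058

0.1806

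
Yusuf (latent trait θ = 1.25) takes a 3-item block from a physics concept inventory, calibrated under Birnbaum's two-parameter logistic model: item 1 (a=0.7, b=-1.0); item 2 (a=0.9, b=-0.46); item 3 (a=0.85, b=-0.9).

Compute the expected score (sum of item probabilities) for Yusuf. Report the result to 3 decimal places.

P(θ) = 1 / (1 + exp(−a(θ − b)))
P_1 = 1/(1+e^{-1.5750}) = 0.8285
P_2 = 1/(1+e^{-1.5390}) = 0.8233
P_3 = 1/(1+e^{-1.8275}) = 0.8615
E[score] = 0.8285 + 0.8233 + 0.8615 = 2.5133

2.513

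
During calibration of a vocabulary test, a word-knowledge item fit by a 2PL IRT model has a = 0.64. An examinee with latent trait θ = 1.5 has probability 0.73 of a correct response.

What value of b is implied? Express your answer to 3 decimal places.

-0.054

P(θ) = 1 / (1 + exp(−a(θ − b)))
logit(0.73) = ln(0.73/0.27) = 0.9946
b = θ − logit/(a) = 1.5 − 0.9946/0.6400 = -0.0541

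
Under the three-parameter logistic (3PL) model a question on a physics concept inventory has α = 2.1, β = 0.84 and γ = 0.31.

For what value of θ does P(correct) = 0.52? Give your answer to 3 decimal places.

0.446

P(θ) = γ + (1 − γ) · 1 / (1 + exp(−α(θ − β)))
Remove guessing floor: (0.52 − 0.31)/(1 − 0.31) = 0.3043
logit = ln(0.3043/0.6957) = -0.8267
θ = β + logit/(α) = 0.84 + (-0.8267)/2.1000 = 0.4463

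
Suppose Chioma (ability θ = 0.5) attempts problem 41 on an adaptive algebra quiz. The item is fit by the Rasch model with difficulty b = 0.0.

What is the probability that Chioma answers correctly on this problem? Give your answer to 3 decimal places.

0.622

P(θ) = 1 / (1 + exp(−(θ − b)))
Exponent: (0.5 − 0.0) = 0.5000
1/(1 + e^{-0.5000}) = 0.6225
P = 0.6225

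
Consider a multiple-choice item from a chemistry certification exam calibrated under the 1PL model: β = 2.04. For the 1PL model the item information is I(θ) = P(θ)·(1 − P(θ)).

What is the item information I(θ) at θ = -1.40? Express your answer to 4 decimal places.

0.0301

P = 1/(1+e^{3.4400}) = 0.0311
P(1−P) = 0.0311 × 0.9689 = 0.0301
I = P(1−P) = 0.03010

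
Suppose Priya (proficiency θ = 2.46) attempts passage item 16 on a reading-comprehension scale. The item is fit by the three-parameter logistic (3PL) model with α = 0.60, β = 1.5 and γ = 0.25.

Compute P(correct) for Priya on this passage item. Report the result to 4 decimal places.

P(θ) = γ + (1 − γ) · 1 / (1 + exp(−α(θ − β)))
Exponent: 0.60 × (2.46 − 1.5) = 0.5760
1/(1 + e^{-0.5760}) = 0.6401
P = 0.25 + 0.75 × 0.6401 = 0.7301

0.7301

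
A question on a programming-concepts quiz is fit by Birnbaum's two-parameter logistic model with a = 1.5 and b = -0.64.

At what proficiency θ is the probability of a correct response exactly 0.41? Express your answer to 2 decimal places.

-0.88

P(θ) = 1 / (1 + exp(−a(θ − b)))
logit = ln(0.4100/0.5900) = -0.3640
θ = b + logit/(a) = -0.64 + (-0.3640)/1.5000 = -0.8826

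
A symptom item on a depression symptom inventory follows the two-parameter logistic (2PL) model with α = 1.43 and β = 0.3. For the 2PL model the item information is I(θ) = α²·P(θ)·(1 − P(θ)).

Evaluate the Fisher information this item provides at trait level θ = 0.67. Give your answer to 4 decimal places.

0.4771

P = 1/(1+e^{-0.5291}) = 0.6293
P(1−P) = 0.6293 × 0.3707 = 0.2333
I = α² × P(1−P) = 1.43² × 0.2333 = 0.47705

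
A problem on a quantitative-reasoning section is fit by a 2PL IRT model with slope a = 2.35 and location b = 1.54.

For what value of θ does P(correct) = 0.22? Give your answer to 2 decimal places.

P(θ) = 1 / (1 + exp(−a(θ − b)))
logit = ln(0.2200/0.7800) = -1.2657
θ = b + logit/(a) = 1.54 + (-1.2657)/2.3500 = 1.0014

1.00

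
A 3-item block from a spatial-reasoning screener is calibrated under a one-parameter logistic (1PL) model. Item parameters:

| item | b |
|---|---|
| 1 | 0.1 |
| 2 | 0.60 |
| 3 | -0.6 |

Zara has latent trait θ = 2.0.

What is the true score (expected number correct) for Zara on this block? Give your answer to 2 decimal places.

P(θ) = 1 / (1 + exp(−(θ − b)))
P_1 = 1/(1+e^{-1.9000}) = 0.8699
P_2 = 1/(1+e^{-1.4000}) = 0.8022
P_3 = 1/(1+e^{-2.6000}) = 0.9309
E[score] = 0.8699 + 0.8022 + 0.9309 = 2.6029

2.60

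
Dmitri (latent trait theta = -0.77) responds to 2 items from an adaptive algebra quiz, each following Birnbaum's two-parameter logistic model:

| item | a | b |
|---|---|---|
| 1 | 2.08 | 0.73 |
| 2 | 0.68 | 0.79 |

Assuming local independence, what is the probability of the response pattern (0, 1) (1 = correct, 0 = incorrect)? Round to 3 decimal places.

0.246

P(theta) = 1 / (1 + exp(−a(theta − b)))
P_1 = 1/(1+e^{3.1200}) = 0.0423
P_2 = 1/(1+e^{1.0608}) = 0.2572
L = (1−P_1) × P_2 = 0.9577 × 0.2572 = 0.24628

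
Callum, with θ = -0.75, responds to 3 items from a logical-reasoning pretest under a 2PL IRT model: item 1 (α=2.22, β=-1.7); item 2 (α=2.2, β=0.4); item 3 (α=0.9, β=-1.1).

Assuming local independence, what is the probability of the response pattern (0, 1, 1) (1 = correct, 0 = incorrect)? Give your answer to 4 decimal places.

P(θ) = 1 / (1 + exp(−α(θ − β)))
P_1 = 1/(1+e^{-2.1090}) = 0.8918
P_2 = 1/(1+e^{2.5300}) = 0.0738
P_3 = 1/(1+e^{-0.3150}) = 0.5781
L = (1−P_1) × P_2 × P_3 = 0.1082 × 0.0738 × 0.5781 = 0.00462

0.0046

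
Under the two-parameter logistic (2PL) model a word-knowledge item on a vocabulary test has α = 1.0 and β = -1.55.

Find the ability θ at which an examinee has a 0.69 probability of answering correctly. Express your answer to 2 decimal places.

-0.75

P(θ) = 1 / (1 + exp(−α(θ − β)))
logit = ln(0.6900/0.3100) = 0.8001
θ = β + logit/(α) = -1.55 + 0.8001/1.0000 = -0.7499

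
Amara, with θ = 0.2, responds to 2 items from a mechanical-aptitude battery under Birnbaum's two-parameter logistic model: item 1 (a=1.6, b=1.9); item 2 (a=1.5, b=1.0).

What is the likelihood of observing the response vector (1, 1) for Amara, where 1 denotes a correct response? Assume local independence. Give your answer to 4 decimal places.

0.0143

P(θ) = 1 / (1 + exp(−a(θ − b)))
P_1 = 1/(1+e^{2.7200}) = 0.0618
P_2 = 1/(1+e^{1.2000}) = 0.2315
L = P_1 × P_2 = 0.0618 × 0.2315 = 0.01431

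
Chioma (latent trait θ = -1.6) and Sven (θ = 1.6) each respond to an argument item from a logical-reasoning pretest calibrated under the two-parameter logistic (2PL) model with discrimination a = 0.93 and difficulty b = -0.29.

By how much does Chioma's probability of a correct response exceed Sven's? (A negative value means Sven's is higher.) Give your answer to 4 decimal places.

P(θ) = 1 / (1 + exp(−a(θ − b)))
P(Chioma) = 0.2282  [exponent -1.2183]
P(Sven) = 0.8529  [exponent 1.7577]
Difference = 0.2282 − 0.8529 = -0.6247

-0.6247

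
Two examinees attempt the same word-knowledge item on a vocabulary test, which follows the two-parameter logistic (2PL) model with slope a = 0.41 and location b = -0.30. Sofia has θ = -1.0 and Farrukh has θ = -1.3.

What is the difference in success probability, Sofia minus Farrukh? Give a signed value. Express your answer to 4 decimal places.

P(θ) = 1 / (1 + exp(−a(θ − b)))
P(Sofia) = 0.4287  [exponent -0.2870]
P(Farrukh) = 0.3989  [exponent -0.4100]
Difference = 0.4287 − 0.3989 = 0.0298

0.0298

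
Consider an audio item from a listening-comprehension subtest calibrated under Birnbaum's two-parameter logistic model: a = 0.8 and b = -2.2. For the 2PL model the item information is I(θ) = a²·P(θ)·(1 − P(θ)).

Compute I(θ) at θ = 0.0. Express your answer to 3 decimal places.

0.080

P = 1/(1+e^{-1.7600}) = 0.8532
P(1−P) = 0.8532 × 0.1468 = 0.1252
I = a² × P(1−P) = 0.8² × 0.1252 = 0.08016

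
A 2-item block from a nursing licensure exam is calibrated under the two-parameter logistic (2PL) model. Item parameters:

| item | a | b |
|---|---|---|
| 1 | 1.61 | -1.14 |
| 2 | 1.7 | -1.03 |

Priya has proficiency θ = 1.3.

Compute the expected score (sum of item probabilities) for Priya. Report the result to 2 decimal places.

1.96

P(θ) = 1 / (1 + exp(−a(θ − b)))
P_1 = 1/(1+e^{-3.9284}) = 0.9807
P_2 = 1/(1+e^{-3.9610}) = 0.9813
E[score] = 0.9807 + 0.9813 = 1.9620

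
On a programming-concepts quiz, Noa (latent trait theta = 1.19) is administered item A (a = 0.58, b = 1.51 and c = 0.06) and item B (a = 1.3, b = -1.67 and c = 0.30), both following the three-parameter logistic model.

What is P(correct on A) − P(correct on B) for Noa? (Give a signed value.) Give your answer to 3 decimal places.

P(theta) = c + (1 − c) · 1 / (1 + exp(−a(theta − b)))
P_A = 0.4865
P_B = 0.9834
P_A − P_B = -0.4969

-0.497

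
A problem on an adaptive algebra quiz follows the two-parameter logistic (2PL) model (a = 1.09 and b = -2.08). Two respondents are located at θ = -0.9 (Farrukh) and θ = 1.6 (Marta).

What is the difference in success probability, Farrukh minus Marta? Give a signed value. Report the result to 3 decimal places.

P(θ) = 1 / (1 + exp(−a(θ − b)))
P(Farrukh) = 0.7835  [exponent 1.2862]
P(Marta) = 0.9822  [exponent 4.0112]
Difference = 0.7835 − 0.9822 = -0.1987

-0.199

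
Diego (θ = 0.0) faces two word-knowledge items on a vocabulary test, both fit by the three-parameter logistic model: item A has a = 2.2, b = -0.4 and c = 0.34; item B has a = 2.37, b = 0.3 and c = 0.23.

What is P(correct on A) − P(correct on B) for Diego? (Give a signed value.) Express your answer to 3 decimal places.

0.323

P(θ) = c + (1 − c) · 1 / (1 + exp(−a(θ − b)))
P_A = 0.8065
P_B = 0.4836
P_A − P_B = 0.3229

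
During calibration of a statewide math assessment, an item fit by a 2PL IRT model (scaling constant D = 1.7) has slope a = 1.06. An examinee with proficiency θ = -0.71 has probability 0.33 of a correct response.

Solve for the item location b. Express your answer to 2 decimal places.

-0.32

P(θ) = 1 / (1 + exp(−D·a(θ − b)))
logit(0.33) = ln(0.33/0.67) = -0.7082
b = θ − logit/(1.7·a) = -0.71 − (-0.7082)/1.8020 = -0.3170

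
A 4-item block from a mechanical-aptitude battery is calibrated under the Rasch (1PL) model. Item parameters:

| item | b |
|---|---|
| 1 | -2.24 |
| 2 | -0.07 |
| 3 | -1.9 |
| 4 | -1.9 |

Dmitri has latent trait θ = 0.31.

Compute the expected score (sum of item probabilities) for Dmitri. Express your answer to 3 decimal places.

3.324

P(θ) = 1 / (1 + exp(−(θ − b)))
P_1 = 1/(1+e^{-2.5500}) = 0.9276
P_2 = 1/(1+e^{-0.3800}) = 0.5939
P_3 = 1/(1+e^{-2.2100}) = 0.9011
P_4 = 1/(1+e^{-2.2100}) = 0.9011
E[score] = 0.9276 + 0.5939 + 0.9011 + 0.9011 = 3.3237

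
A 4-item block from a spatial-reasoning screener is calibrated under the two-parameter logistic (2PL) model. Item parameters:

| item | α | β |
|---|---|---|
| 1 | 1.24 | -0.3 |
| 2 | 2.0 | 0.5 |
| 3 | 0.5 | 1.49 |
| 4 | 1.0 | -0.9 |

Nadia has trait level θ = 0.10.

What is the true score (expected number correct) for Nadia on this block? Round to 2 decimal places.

2.00

P(θ) = 1 / (1 + exp(−α(θ − β)))
P_1 = 1/(1+e^{-0.4960}) = 0.6215
P_2 = 1/(1+e^{0.8000}) = 0.3100
P_3 = 1/(1+e^{0.6950}) = 0.3329
P_4 = 1/(1+e^{-1.0000}) = 0.7311
E[score] = 0.6215 + 0.3100 + 0.3329 + 0.7311 = 1.9955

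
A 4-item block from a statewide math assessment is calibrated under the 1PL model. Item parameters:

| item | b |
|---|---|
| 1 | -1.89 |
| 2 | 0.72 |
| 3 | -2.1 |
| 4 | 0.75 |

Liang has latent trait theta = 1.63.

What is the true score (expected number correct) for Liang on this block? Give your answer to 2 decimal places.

P(theta) = 1 / (1 + exp(−(theta − b)))
P_1 = 1/(1+e^{-3.5200}) = 0.9713
P_2 = 1/(1+e^{-0.9100}) = 0.7130
P_3 = 1/(1+e^{-3.7300}) = 0.9766
P_4 = 1/(1+e^{-0.8800}) = 0.7068
E[score] = 0.9713 + 0.7130 + 0.9766 + 0.7068 = 3.3676

3.37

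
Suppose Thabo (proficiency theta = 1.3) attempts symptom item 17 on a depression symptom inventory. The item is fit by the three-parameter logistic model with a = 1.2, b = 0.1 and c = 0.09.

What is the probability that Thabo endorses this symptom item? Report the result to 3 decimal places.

0.826

P(theta) = c + (1 − c) · 1 / (1 + exp(−a(theta − b)))
Exponent: 1.2 × (1.3 − 0.1) = 1.4400
1/(1 + e^{-1.4400}) = 0.8085
P = 0.09 + 0.91 × 0.8085 = 0.8257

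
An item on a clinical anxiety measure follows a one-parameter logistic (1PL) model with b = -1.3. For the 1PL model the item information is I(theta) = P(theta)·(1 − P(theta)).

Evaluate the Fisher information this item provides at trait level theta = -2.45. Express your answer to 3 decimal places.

P = 1/(1+e^{1.1500}) = 0.2405
P(1−P) = 0.2405 × 0.7595 = 0.1827
I = P(1−P) = 0.18265

0.183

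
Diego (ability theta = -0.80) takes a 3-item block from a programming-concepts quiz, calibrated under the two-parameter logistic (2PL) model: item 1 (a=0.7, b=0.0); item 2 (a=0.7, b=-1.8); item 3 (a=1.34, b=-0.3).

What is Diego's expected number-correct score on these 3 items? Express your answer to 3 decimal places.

P(theta) = 1 / (1 + exp(−a(theta − b)))
P_1 = 1/(1+e^{0.5600}) = 0.3635
P_2 = 1/(1+e^{-0.7000}) = 0.6682
P_3 = 1/(1+e^{0.6700}) = 0.3385
E[score] = 0.3635 + 0.6682 + 0.3385 = 1.3702

1.370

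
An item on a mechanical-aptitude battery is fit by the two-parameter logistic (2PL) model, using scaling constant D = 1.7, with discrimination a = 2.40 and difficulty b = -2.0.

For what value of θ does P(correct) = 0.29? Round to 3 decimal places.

-2.219

P(θ) = 1 / (1 + exp(−D·a(θ − b)))
logit = ln(0.2900/0.7100) = -0.8954
θ = b + logit/(1.7·a) = -2.0 + (-0.8954)/4.0800 = -2.2195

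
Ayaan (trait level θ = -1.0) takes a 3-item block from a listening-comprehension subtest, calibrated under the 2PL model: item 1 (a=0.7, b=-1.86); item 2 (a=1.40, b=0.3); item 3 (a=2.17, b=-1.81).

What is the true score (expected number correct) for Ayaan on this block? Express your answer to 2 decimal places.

P(θ) = 1 / (1 + exp(−a(θ − b)))
P_1 = 1/(1+e^{-0.6020}) = 0.6461
P_2 = 1/(1+e^{1.8200}) = 0.1394
P_3 = 1/(1+e^{-1.7577}) = 0.8529
E[score] = 0.6461 + 0.1394 + 0.8529 = 1.6385

1.64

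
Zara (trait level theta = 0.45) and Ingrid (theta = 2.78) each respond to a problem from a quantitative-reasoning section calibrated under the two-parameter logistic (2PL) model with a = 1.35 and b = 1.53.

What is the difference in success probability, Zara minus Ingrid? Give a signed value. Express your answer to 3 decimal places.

P(theta) = 1 / (1 + exp(−a(theta − b)))
P(Zara) = 0.1888  [exponent -1.4580]
P(Ingrid) = 0.8439  [exponent 1.6875]
Difference = 0.1888 − 0.8439 = -0.6551

-0.655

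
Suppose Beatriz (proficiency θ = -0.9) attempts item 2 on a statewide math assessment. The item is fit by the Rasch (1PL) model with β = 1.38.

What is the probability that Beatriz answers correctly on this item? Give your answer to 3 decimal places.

0.093

P(θ) = 1 / (1 + exp(−(θ − β)))
Exponent: (-0.9 − 1.38) = -2.2800
1/(1 + e^{2.2800}) = 0.0928
P = 0.0928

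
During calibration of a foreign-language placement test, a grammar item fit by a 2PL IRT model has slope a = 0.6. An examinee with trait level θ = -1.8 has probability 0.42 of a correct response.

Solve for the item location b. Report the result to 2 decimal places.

-1.26

P(θ) = 1 / (1 + exp(−a(θ − b)))
logit(0.42) = ln(0.42/0.58) = -0.3228
b = θ − logit/(a) = -1.8 − (-0.3228)/0.6000 = -1.2620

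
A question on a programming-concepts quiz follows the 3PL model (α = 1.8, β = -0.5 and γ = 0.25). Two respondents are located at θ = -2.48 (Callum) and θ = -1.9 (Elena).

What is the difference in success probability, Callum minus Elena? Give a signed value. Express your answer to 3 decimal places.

-0.035

P(θ) = γ + (1 − γ) · 1 / (1 + exp(−α(θ − β)))
P(Callum) = 0.2707  [exponent -3.5640]
P(Elena) = 0.3059  [exponent -2.5200]
Difference = 0.2707 − 0.3059 = -0.0352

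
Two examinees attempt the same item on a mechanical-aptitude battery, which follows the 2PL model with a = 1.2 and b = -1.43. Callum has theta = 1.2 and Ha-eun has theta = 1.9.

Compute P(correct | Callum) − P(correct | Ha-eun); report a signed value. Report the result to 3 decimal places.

P(theta) = 1 / (1 + exp(−a(theta − b)))
P(Callum) = 0.9591  [exponent 3.1560]
P(Ha-eun) = 0.9819  [exponent 3.9960]
Difference = 0.9591 − 0.9819 = -0.0228

-0.023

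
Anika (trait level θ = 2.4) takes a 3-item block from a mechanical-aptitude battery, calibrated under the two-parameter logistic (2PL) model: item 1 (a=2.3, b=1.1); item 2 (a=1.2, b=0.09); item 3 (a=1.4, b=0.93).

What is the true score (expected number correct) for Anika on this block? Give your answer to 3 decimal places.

2.780

P(θ) = 1 / (1 + exp(−a(θ − b)))
P_1 = 1/(1+e^{-2.9900}) = 0.9521
P_2 = 1/(1+e^{-2.7720}) = 0.9411
P_3 = 1/(1+e^{-2.0580}) = 0.8868
E[score] = 0.9521 + 0.9411 + 0.8868 = 2.7800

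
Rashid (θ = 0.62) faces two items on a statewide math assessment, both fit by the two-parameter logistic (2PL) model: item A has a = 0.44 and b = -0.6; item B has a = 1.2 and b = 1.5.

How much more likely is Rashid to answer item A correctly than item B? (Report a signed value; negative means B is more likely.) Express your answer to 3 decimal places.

P(θ) = 1 / (1 + exp(−a(θ − b)))
P_A = 0.6311
P_B = 0.2581
P_A − P_B = 0.3730

0.373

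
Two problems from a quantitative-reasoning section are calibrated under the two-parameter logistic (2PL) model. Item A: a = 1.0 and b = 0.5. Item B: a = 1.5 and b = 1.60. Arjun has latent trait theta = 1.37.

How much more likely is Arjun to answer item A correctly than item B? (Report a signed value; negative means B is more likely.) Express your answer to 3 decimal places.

P(theta) = 1 / (1 + exp(−a(theta − b)))
P_A = 0.7047
P_B = 0.4146
P_A − P_B = 0.2902

0.290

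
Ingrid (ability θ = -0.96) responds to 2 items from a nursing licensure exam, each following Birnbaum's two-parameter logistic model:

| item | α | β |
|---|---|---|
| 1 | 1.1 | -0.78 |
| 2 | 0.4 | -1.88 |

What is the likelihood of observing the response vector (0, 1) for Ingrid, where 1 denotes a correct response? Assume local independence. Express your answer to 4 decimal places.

P(θ) = 1 / (1 + exp(−α(θ − β)))
P_1 = 1/(1+e^{0.1980}) = 0.4507
P_2 = 1/(1+e^{-0.3680}) = 0.5910
L = (1−P_1) × P_2 = 0.5493 × 0.5910 = 0.32465

0.3246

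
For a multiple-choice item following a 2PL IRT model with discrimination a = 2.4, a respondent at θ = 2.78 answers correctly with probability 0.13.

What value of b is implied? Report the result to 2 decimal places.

P(θ) = 1 / (1 + exp(−a(θ − b)))
logit(0.13) = ln(0.13/0.87) = -1.9010
b = θ − logit/(a) = 2.78 − (-1.9010)/2.4000 = 3.5721

3.57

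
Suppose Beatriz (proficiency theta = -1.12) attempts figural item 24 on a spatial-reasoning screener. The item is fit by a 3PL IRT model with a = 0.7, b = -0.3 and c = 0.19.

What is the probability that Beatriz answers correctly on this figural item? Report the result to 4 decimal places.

0.4819

P(theta) = c + (1 − c) · 1 / (1 + exp(−a(theta − b)))
Exponent: 0.7 × (-1.12 − (-0.3)) = -0.5740
1/(1 + e^{0.5740}) = 0.3603
P = 0.19 + 0.81 × 0.3603 = 0.4819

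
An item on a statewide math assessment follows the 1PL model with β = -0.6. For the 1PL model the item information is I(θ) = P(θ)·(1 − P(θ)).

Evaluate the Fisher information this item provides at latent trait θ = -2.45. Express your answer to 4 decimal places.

P = 1/(1+e^{1.8500}) = 0.1359
P(1−P) = 0.1359 × 0.8641 = 0.1174
I = P(1−P) = 0.11741

0.1174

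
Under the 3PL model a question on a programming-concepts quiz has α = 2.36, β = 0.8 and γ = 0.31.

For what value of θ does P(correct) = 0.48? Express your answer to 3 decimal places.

0.326

P(θ) = γ + (1 − γ) · 1 / (1 + exp(−α(θ − β)))
Remove guessing floor: (0.48 − 0.31)/(1 − 0.31) = 0.2464
logit = ln(0.2464/0.7536) = -1.1180
θ = β + logit/(α) = 0.8 + (-1.1180)/2.3600 = 0.3263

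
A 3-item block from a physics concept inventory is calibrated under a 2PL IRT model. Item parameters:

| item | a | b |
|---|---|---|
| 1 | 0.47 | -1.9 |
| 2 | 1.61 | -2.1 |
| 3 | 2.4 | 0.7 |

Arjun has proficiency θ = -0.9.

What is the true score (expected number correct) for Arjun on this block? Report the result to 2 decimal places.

1.51

P(θ) = 1 / (1 + exp(−a(θ − b)))
P_1 = 1/(1+e^{-0.4700}) = 0.6154
P_2 = 1/(1+e^{-1.9320}) = 0.8735
P_3 = 1/(1+e^{3.8400}) = 0.0210
E[score] = 0.6154 + 0.8735 + 0.0210 = 1.5099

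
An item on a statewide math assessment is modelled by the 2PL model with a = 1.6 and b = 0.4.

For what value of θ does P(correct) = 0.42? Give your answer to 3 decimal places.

P(θ) = 1 / (1 + exp(−a(θ − b)))
logit = ln(0.4200/0.5800) = -0.3228
θ = b + logit/(a) = 0.4 + (-0.3228)/1.6000 = 0.1983

0.198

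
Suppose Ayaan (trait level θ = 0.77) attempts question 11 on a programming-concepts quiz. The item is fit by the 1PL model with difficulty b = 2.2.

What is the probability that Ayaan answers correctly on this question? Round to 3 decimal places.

0.193

P(θ) = 1 / (1 + exp(−(θ − b)))
Exponent: (0.77 − 2.2) = -1.4300
1/(1 + e^{1.4300}) = 0.1931
P = 0.1931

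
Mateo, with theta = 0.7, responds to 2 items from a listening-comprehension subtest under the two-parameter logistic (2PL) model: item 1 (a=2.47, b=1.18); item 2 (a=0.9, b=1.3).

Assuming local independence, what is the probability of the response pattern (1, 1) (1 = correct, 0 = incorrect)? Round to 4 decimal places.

0.0862

P(theta) = 1 / (1 + exp(−a(theta − b)))
P_1 = 1/(1+e^{1.1856}) = 0.2340
P_2 = 1/(1+e^{0.5400}) = 0.3682
L = P_1 × P_2 = 0.2340 × 0.3682 = 0.08617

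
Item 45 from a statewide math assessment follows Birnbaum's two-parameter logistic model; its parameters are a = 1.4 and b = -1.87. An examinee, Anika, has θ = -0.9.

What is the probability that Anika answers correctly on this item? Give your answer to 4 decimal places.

0.7954

P(θ) = 1 / (1 + exp(−a(θ − b)))
Exponent: 1.4 × (-0.9 − (-1.87)) = 1.3580
1/(1 + e^{-1.3580}) = 0.7954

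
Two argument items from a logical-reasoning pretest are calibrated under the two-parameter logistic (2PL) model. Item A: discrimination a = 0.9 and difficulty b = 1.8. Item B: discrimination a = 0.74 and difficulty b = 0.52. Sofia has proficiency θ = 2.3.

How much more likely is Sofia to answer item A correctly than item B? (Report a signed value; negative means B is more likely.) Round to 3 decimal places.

P(θ) = 1 / (1 + exp(−a(θ − b)))
P_A = 0.6106
P_B = 0.7887
P_A − P_B = -0.1781

-0.178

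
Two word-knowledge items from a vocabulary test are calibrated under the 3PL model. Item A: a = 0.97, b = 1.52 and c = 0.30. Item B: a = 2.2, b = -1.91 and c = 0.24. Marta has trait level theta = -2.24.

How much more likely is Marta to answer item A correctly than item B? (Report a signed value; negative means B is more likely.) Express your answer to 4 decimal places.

P(theta) = c + (1 − c) · 1 / (1 + exp(−a(theta − b)))
P_A = 0.3178
P_B = 0.4878
P_A − P_B = -0.1700

-0.1700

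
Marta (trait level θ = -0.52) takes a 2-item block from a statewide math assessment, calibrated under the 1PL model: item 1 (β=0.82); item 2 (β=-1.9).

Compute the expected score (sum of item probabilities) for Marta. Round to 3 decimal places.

P(θ) = 1 / (1 + exp(−(θ − β)))
P_1 = 1/(1+e^{1.3400}) = 0.2075
P_2 = 1/(1+e^{-1.3800}) = 0.7990
E[score] = 0.2075 + 0.7990 = 1.0065

1.007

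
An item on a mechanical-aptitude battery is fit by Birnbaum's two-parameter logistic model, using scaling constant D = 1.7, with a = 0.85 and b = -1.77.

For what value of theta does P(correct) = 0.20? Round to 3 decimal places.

P(theta) = 1 / (1 + exp(−D·a(theta − b)))
logit = ln(0.2000/0.8000) = -1.3863
theta = b + logit/(1.7·a) = -1.77 + (-1.3863)/1.4450 = -2.7294

-2.729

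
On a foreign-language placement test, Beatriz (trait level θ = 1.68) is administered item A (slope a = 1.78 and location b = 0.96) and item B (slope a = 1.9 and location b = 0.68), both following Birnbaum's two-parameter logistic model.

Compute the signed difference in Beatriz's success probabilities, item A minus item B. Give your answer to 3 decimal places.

P(θ) = 1 / (1 + exp(−a(θ − b)))
P_A = 0.7827
P_B = 0.8699
P_A − P_B = -0.0872

-0.087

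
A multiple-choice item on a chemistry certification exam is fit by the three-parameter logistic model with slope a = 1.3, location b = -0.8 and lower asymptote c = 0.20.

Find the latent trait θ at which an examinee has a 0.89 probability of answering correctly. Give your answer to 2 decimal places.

P(θ) = c + (1 − c) · 1 / (1 + exp(−a(θ − b)))
Remove guessing floor: (0.89 − 0.20)/(1 − 0.20) = 0.8625
logit = ln(0.8625/0.1375) = 1.8362
θ = b + logit/(a) = -0.8 + 1.8362/1.3000 = 0.6125

0.61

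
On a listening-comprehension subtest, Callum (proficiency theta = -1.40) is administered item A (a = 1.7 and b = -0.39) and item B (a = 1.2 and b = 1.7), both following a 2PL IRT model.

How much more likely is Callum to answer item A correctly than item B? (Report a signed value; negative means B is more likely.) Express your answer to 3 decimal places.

P(theta) = 1 / (1 + exp(−a(theta − b)))
P_A = 0.1523
P_B = 0.0237
P_A − P_B = 0.1286

0.129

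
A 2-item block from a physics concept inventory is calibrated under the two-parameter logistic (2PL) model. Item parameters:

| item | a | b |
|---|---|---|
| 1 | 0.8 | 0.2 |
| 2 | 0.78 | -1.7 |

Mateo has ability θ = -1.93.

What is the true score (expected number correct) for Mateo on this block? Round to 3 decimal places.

P(θ) = 1 / (1 + exp(−a(θ − b)))
P_1 = 1/(1+e^{1.7040}) = 0.1539
P_2 = 1/(1+e^{0.1794}) = 0.4553
E[score] = 0.1539 + 0.4553 = 0.6092

0.609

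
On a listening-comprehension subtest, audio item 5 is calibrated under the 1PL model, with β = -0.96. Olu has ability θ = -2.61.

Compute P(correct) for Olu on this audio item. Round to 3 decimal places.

0.161

P(θ) = 1 / (1 + exp(−(θ − β)))
Exponent: (-2.61 − (-0.96)) = -1.6500
1/(1 + e^{1.6500}) = 0.1611
P = 0.1611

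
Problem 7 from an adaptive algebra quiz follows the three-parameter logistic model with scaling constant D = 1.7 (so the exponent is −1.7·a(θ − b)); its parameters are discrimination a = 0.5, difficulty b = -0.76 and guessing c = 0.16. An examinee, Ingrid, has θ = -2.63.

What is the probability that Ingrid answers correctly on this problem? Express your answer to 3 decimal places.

0.302

P(θ) = c + (1 − c) · 1 / (1 + exp(−D·a(θ − b)))
Exponent: 1.7 × 0.5 × (-2.63 − (-0.76)) = -1.5895
1/(1 + e^{1.5895}) = 0.1695
P = 0.16 + 0.84 × 0.1695 = 0.3023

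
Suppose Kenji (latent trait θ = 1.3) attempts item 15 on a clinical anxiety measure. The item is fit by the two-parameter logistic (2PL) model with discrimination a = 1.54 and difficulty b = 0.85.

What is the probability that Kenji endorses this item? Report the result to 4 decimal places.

0.6666

P(θ) = 1 / (1 + exp(−a(θ − b)))
Exponent: 1.54 × (1.3 − 0.85) = 0.6930
1/(1 + e^{-0.6930}) = 0.6666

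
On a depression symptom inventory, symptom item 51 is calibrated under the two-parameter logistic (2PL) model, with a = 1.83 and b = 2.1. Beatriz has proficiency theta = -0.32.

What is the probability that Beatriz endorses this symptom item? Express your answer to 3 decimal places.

0.012

P(theta) = 1 / (1 + exp(−a(theta − b)))
Exponent: 1.83 × (-0.32 − 2.1) = -4.4286
1/(1 + e^{4.4286}) = 0.0118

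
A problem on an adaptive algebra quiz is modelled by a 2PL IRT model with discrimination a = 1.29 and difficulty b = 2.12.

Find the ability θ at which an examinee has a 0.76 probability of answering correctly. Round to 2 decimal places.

P(θ) = 1 / (1 + exp(−a(θ − b)))
logit = ln(0.7600/0.2400) = 1.1527
θ = b + logit/(a) = 2.12 + 1.1527/1.2900 = 3.0136

3.01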